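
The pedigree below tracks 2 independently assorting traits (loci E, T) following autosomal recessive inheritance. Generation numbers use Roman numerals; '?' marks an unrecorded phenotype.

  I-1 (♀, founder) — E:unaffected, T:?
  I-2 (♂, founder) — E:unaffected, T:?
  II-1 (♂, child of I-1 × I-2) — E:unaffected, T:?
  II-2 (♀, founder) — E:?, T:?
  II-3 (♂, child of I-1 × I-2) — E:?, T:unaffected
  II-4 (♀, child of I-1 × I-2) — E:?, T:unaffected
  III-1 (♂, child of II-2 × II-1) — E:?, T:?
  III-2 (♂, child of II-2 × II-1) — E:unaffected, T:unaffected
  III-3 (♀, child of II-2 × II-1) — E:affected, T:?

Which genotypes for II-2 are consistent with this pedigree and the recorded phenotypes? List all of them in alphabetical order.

E/I-1 un ·: EE|Ee
E/I-2 un ·: EE|Ee
E/II-1 un I-1×I-2: Ee
E/II-2 ? ·: Ee|ee
E/II-3 ? I-1×I-2: EE|Ee|ee
E/II-4 ? I-1×I-2: EE|Ee|ee
E/III-1 ? II-2×II-1: EE|Ee|ee
E/III-2 un II-2×II-1: EE|Ee
E/III-3 aff II-2×II-1: ee
⇒ E over [I-1,I-2,II-1,II-2,II-3,II-4,III-1,III-2,III-3]: 136 consistent
T/I-1 ? ·: TT|Tt|tt
T/I-2 ? ·: TT|Tt|tt
T/II-1 ? I-1×I-2: TT|Tt|tt
T/II-2 ? ·: TT|Tt|tt
T/II-3 un I-1×I-2: TT|Tt
T/II-4 un I-1×I-2: TT|Tt
T/III-1 ? II-2×II-1: TT|Tt|tt
T/III-2 un II-2×II-1: TT|Tt
T/III-3 ? II-2×II-1: TT|Tt|tt
⇒ T over [I-1,I-2,II-1,II-2,II-3,II-4,III-1,III-2,III-3]: 640 consistent

II-2 ∈ {Ee TT, Ee Tt, Ee tt, ee TT, ee Tt, ee tt}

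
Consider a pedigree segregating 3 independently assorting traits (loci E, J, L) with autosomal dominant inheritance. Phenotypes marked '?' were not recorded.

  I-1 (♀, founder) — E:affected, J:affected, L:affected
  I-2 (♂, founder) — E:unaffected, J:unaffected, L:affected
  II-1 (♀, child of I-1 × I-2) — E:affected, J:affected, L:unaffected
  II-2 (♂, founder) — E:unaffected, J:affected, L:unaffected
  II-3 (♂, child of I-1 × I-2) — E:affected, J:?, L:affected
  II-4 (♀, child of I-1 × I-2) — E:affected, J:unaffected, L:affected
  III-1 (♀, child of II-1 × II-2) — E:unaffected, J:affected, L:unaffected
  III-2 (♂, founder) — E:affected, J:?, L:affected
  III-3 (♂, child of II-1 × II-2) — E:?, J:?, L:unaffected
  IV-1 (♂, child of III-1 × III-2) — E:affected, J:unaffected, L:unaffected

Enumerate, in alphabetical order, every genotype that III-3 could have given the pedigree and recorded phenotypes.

E/I-1 aff ·: Ee|EE
E/I-2 un ·: ee
E/II-1 aff I-1×I-2: Ee
E/II-2 un ·: ee
E/II-3 aff I-1×I-2: Ee
E/II-4 aff I-1×I-2: Ee
E/III-1 un II-1×II-2: ee
E/III-2 aff ·: Ee|EE
E/III-3 ? II-1×II-2: ee|Ee
E/IV-1 aff III-1×III-2: Ee
⇒ E over [I-1,I-2,II-1,II-2,II-3,II-4,III-1,III-2,III-3,IV-1]: 8 consistent
J/I-1 aff ·: Jj
J/I-2 un ·: jj
J/II-1 aff I-1×I-2: Jj
J/II-2 aff ·: Jj|JJ
J/II-3 ? I-1×I-2: jj|Jj
J/II-4 un I-1×I-2: jj
J/III-1 aff II-1×II-2: Jj
J/III-2 ? ·: jj|Jj
J/III-3 ? II-1×II-2: jj|Jj|JJ
J/IV-1 un III-1×III-2: jj
⇒ J over [I-1,I-2,II-1,II-2,II-3,II-4,III-1,III-2,III-3,IV-1]: 20 consistent
L/I-1 aff ·: Ll
L/I-2 aff ·: Ll
L/II-1 un I-1×I-2: ll
L/II-2 un ·: ll
L/II-3 aff I-1×I-2: Ll|LL
L/II-4 aff I-1×I-2: Ll|LL
L/III-1 un II-1×II-2: ll
L/III-2 aff ·: Ll
L/III-3 un II-1×II-2: ll
L/IV-1 un III-1×III-2: ll
⇒ L over [I-1,I-2,II-1,II-2,II-3,II-4,III-1,III-2,III-3,IV-1]: 4 consistent

III-3 ∈ {Ee JJ ll, Ee Jj ll, Ee jj ll, ee JJ ll, ee Jj ll, ee jj ll}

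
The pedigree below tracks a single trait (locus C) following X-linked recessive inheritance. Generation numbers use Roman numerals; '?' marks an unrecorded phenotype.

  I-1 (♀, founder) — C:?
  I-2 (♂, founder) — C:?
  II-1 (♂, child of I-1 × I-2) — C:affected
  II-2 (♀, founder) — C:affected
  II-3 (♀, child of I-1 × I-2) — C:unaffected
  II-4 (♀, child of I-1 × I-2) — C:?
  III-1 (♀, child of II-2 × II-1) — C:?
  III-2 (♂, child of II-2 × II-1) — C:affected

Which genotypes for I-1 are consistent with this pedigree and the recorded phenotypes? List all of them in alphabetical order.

C/I-1 ? ·: X^CX^c|X^cX^c
C/I-2 ? ·: X^CY|X^cY
C/II-1 aff I-1×I-2: X^cY
C/II-2 aff ·: X^cX^c
C/II-3 un I-1×I-2: X^CX^C|X^CX^c
C/II-4 ? I-1×I-2: X^CX^C|X^CX^c|X^cX^c
C/III-1 ? II-2×II-1: X^cX^c
C/III-2 aff II-2×II-1: X^cY
⇒ C over [I-1,I-2,II-1,II-2,II-3,II-4,III-1,III-2]: 7 consistent

I-1 ∈ {X^CX^c, X^cX^c}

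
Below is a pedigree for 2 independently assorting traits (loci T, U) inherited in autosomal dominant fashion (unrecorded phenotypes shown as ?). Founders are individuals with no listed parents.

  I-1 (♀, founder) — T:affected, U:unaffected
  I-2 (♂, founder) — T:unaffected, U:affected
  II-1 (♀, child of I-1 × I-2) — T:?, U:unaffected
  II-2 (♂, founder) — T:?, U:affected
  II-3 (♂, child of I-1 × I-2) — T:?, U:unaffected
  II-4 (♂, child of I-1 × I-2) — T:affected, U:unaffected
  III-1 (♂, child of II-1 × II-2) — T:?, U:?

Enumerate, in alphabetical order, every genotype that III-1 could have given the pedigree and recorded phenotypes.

T/I-1 aff ·: Tt|TT
T/I-2 un ·: tt
T/II-1 ? I-1×I-2: tt|Tt
T/II-2 ? ·: tt|Tt|TT
T/II-3 ? I-1×I-2: tt|Tt
T/II-4 aff I-1×I-2: Tt
T/III-1 ? II-1×II-2: tt|Tt|TT
⇒ T over [I-1,I-2,II-1,II-2,II-3,II-4,III-1]: 29 consistent
U/I-1 un ·: uu
U/I-2 aff ·: Uu
U/II-1 un I-1×I-2: uu
U/II-2 aff ·: Uu|UU
U/II-3 un I-1×I-2: uu
U/II-4 un I-1×I-2: uu
U/III-1 ? II-1×II-2: uu|Uu
⇒ U over [I-1,I-2,II-1,II-2,II-3,II-4,III-1]: 3 consistent

III-1 ∈ {TT Uu, TT uu, Tt Uu, Tt uu, tt Uu, tt uu}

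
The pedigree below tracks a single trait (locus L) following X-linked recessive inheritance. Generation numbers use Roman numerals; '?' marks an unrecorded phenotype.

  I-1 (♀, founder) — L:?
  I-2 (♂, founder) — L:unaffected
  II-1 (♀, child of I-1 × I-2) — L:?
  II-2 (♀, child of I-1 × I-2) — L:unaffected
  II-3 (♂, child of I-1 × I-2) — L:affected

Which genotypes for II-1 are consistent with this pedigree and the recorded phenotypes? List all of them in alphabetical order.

II-1 ∈ {X^LX^L, X^LX^l}

L/I-1 ? ·: X^LX^l|X^lX^l
L/I-2 un ·: X^LY
L/II-1 ? I-1×I-2: X^LX^L|X^LX^l
L/II-2 un I-1×I-2: X^LX^L|X^LX^l
L/II-3 aff I-1×I-2: X^lY
⇒ L over [I-1,I-2,II-1,II-2,II-3]: 5 consistent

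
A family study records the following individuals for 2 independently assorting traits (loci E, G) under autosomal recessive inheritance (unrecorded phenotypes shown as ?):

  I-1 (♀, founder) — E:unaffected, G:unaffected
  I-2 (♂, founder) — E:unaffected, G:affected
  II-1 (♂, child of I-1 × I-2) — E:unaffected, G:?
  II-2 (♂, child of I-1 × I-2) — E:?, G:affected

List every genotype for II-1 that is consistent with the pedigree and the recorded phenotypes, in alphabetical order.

E/I-1 un ·: EE|Ee
E/I-2 un ·: EE|Ee
E/II-1 un I-1×I-2: EE|Ee
E/II-2 ? I-1×I-2: EE|Ee|ee
⇒ E over [I-1,I-2,II-1,II-2]: 15 consistent
G/I-1 un ·: Gg
G/I-2 aff ·: gg
G/II-1 ? I-1×I-2: Gg|gg
G/II-2 aff I-1×I-2: gg
⇒ G over [I-1,I-2,II-1,II-2]: 2 consistent

II-1 ∈ {EE Gg, EE gg, Ee Gg, Ee gg}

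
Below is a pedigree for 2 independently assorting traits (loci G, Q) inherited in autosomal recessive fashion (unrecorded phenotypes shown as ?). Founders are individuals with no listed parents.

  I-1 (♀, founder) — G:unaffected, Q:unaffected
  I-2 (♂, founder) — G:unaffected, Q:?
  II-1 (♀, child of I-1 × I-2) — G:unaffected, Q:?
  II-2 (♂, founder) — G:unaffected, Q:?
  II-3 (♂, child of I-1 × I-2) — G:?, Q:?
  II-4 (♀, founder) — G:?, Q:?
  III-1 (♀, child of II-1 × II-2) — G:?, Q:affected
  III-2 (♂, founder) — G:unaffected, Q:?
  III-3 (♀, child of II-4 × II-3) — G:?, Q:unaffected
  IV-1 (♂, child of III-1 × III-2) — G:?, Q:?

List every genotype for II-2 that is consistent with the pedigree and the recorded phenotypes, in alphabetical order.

G/I-1 un ·: GG|Gg
G/I-2 un ·: GG|Gg
G/II-1 un I-1×I-2: GG|Gg
G/II-2 un ·: GG|Gg
G/II-3 ? I-1×I-2: GG|Gg|gg
G/II-4 ? ·: GG|Gg|gg
G/III-1 ? II-1×II-2: GG|Gg|gg
G/III-2 un ·: GG|Gg
G/III-3 ? II-4×II-3: GG|Gg|gg
G/IV-1 ? III-1×III-2: GG|Gg|gg
⇒ G over [I-1,I-2,II-1,II-2,II-3,II-4,III-1,III-2,III-3,IV-1]: 1154 consistent
Q/I-1 un ·: QQ|Qq
Q/I-2 ? ·: QQ|Qq|qq
Q/II-1 ? I-1×I-2: Qq|qq
Q/II-2 ? ·: Qq|qq
Q/II-3 ? I-1×I-2: QQ|Qq|qq
Q/II-4 ? ·: QQ|Qq|qq
Q/III-1 aff II-1×II-2: qq
Q/III-2 ? ·: QQ|Qq|qq
Q/III-3 un II-4×II-3: QQ|Qq
Q/IV-1 ? III-1×III-2: Qq|qq
⇒ Q over [I-1,I-2,II-1,II-2,II-3,II-4,III-1,III-2,III-3,IV-1]: 472 consistent

II-2 ∈ {GG Qq, GG qq, Gg Qq, Gg qq}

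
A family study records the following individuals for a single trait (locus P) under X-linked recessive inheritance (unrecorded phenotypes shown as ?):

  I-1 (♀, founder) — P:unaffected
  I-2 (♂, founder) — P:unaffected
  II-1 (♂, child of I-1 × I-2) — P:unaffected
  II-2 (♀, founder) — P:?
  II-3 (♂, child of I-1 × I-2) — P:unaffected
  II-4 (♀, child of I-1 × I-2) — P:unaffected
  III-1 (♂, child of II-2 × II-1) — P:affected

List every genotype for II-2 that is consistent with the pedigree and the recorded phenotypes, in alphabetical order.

P/I-1 un ·: X^PX^P|X^PX^p
P/I-2 un ·: X^PY
P/II-1 un I-1×I-2: X^PY
P/II-2 ? ·: X^PX^p|X^pX^p
P/II-3 un I-1×I-2: X^PY
P/II-4 un I-1×I-2: X^PX^P|X^PX^p
P/III-1 aff II-2×II-1: X^pY
⇒ P over [I-1,I-2,II-1,II-2,II-3,II-4,III-1]: 6 consistent

II-2 ∈ {X^PX^p, X^pX^p}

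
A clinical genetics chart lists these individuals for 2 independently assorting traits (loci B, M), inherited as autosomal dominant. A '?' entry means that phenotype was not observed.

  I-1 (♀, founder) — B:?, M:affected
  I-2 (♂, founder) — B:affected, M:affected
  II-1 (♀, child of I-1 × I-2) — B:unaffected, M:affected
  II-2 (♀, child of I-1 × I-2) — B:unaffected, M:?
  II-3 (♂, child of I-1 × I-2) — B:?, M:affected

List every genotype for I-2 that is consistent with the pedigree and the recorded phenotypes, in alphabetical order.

I-2 ∈ {Bb MM, Bb Mm}

B/I-1 ? ·: bb|Bb
B/I-2 aff ·: Bb
B/II-1 un I-1×I-2: bb
B/II-2 un I-1×I-2: bb
B/II-3 ? I-1×I-2: bb|Bb|BB
⇒ B over [I-1,I-2,II-1,II-2,II-3]: 5 consistent
M/I-1 aff ·: Mm|MM
M/I-2 aff ·: Mm|MM
M/II-1 aff I-1×I-2: Mm|MM
M/II-2 ? I-1×I-2: mm|Mm|MM
M/II-3 aff I-1×I-2: Mm|MM
⇒ M over [I-1,I-2,II-1,II-2,II-3]: 29 consistent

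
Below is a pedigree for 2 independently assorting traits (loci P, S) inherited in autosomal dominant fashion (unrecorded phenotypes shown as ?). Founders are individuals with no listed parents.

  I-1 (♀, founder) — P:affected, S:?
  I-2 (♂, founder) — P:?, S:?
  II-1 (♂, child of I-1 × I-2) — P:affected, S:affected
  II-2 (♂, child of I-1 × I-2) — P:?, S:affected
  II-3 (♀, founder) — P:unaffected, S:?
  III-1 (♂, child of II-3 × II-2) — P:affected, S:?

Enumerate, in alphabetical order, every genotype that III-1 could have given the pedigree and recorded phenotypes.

P/I-1 aff ·: Pp|PP
P/I-2 ? ·: pp|Pp|PP
P/II-1 aff I-1×I-2: Pp|PP
P/II-2 ? I-1×I-2: Pp|PP
P/II-3 un ·: pp
P/III-1 aff II-3×II-2: Pp
⇒ P over [I-1,I-2,II-1,II-2,II-3,III-1]: 15 consistent
S/I-1 ? ·: ss|Ss|SS
S/I-2 ? ·: ss|Ss|SS
S/II-1 aff I-1×I-2: Ss|SS
S/II-2 aff I-1×I-2: Ss|SS
S/II-3 ? ·: ss|Ss|SS
S/III-1 ? II-3×II-2: ss|Ss|SS
⇒ S over [I-1,I-2,II-1,II-2,II-3,III-1]: 98 consistent

III-1 ∈ {Pp SS, Pp Ss, Pp ss}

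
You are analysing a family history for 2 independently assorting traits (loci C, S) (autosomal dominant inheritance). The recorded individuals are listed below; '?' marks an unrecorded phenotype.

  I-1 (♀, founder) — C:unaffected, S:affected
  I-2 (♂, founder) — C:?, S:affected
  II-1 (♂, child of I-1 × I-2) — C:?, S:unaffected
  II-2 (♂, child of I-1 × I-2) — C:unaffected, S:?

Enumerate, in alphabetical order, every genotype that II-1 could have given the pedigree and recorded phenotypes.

II-1 ∈ {Cc ss, cc ss}

C/I-1 un ·: cc
C/I-2 ? ·: cc|Cc
C/II-1 ? I-1×I-2: cc|Cc
C/II-2 un I-1×I-2: cc
⇒ C over [I-1,I-2,II-1,II-2]: 3 consistent
S/I-1 aff ·: Ss
S/I-2 aff ·: Ss
S/II-1 un I-1×I-2: ss
S/II-2 ? I-1×I-2: ss|Ss|SS
⇒ S over [I-1,I-2,II-1,II-2]: 3 consistent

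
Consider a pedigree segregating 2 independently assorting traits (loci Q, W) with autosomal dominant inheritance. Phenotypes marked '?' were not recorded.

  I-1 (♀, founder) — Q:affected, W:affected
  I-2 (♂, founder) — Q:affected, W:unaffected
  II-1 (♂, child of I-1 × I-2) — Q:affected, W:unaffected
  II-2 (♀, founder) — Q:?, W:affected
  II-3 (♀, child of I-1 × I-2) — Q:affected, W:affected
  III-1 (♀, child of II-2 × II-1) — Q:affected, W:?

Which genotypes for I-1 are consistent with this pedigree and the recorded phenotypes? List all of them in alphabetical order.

I-1 ∈ {QQ Ww, Qq Ww}

Q/I-1 aff ·: Qq|QQ
Q/I-2 aff ·: Qq|QQ
Q/II-1 aff I-1×I-2: Qq|QQ
Q/II-2 ? ·: qq|Qq|QQ
Q/II-3 aff I-1×I-2: Qq|QQ
Q/III-1 aff II-2×II-1: Qq|QQ
⇒ Q over [I-1,I-2,II-1,II-2,II-3,III-1]: 58 consistent
W/I-1 aff ·: Ww
W/I-2 un ·: ww
W/II-1 un I-1×I-2: ww
W/II-2 aff ·: Ww|WW
W/II-3 aff I-1×I-2: Ww
W/III-1 ? II-2×II-1: ww|Ww
⇒ W over [I-1,I-2,II-1,II-2,II-3,III-1]: 3 consistent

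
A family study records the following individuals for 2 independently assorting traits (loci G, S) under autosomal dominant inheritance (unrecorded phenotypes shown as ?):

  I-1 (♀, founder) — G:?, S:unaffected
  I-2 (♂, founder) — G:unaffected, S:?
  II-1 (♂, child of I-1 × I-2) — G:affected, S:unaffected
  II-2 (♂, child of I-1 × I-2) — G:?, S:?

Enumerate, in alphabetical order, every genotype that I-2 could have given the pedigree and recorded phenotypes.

G/I-1 ? ·: Gg|GG
G/I-2 un ·: gg
G/II-1 aff I-1×I-2: Gg
G/II-2 ? I-1×I-2: gg|Gg
⇒ G over [I-1,I-2,II-1,II-2]: 3 consistent
S/I-1 un ·: ss
S/I-2 ? ·: ss|Ss
S/II-1 un I-1×I-2: ss
S/II-2 ? I-1×I-2: ss|Ss
⇒ S over [I-1,I-2,II-1,II-2]: 3 consistent

I-2 ∈ {gg Ss, gg ss}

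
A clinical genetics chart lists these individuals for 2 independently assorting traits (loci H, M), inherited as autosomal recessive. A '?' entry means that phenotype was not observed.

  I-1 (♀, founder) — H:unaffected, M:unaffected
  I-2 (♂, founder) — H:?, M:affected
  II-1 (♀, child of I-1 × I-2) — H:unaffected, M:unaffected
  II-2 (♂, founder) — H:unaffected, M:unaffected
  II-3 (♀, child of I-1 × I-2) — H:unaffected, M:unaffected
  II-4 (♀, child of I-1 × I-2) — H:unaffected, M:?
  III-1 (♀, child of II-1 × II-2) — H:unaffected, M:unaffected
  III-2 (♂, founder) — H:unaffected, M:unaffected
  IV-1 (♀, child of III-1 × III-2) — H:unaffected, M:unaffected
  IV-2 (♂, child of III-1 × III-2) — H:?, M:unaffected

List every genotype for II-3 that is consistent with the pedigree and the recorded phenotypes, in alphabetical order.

II-3 ∈ {HH Mm, Hh Mm}

H/I-1 un ·: HH|Hh
H/I-2 ? ·: HH|Hh|hh
H/II-1 un I-1×I-2: HH|Hh
H/II-2 un ·: HH|Hh
H/II-3 un I-1×I-2: HH|Hh
H/II-4 un I-1×I-2: HH|Hh
H/III-1 un II-1×II-2: HH|Hh
H/III-2 un ·: HH|Hh
H/IV-1 un III-1×III-2: HH|Hh
H/IV-2 ? III-1×III-2: HH|Hh|hh
⇒ H over [I-1,I-2,II-1,II-2,II-3,II-4,III-1,III-2,IV-1,IV-2]: 680 consistent
M/I-1 un ·: MM|Mm
M/I-2 aff ·: mm
M/II-1 un I-1×I-2: Mm
M/II-2 un ·: MM|Mm
M/II-3 un I-1×I-2: Mm
M/II-4 ? I-1×I-2: Mm|mm
M/III-1 un II-1×II-2: MM|Mm
M/III-2 un ·: MM|Mm
M/IV-1 un III-1×III-2: MM|Mm
M/IV-2 un III-1×III-2: MM|Mm
⇒ M over [I-1,I-2,II-1,II-2,II-3,II-4,III-1,III-2,IV-1,IV-2]: 78 consistent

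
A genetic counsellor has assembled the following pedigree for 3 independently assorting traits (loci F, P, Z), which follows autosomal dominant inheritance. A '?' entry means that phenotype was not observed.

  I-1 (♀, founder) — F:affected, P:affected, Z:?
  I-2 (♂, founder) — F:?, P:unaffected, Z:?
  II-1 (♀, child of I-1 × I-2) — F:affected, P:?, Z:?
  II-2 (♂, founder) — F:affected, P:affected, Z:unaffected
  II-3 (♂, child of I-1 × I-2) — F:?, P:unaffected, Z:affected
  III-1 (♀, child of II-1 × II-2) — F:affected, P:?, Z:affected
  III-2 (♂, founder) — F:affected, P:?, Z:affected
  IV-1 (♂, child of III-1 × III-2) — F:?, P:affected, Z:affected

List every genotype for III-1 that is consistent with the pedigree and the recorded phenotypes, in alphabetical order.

F/I-1 aff ·: Ff|FF
F/I-2 ? ·: ff|Ff|FF
F/II-1 aff I-1×I-2: Ff|FF
F/II-2 aff ·: Ff|FF
F/II-3 ? I-1×I-2: ff|Ff|FF
F/III-1 aff II-1×II-2: Ff|FF
F/III-2 aff ·: Ff|FF
F/IV-1 ? III-1×III-2: ff|Ff|FF
⇒ F over [I-1,I-2,II-1,II-2,II-3,III-1,III-2,IV-1]: 248 consistent
P/I-1 aff ·: Pp
P/I-2 un ·: pp
P/II-1 ? I-1×I-2: pp|Pp
P/II-2 aff ·: Pp|PP
P/II-3 un I-1×I-2: pp
P/III-1 ? II-1×II-2: pp|Pp|PP
P/III-2 ? ·: pp|Pp|PP
P/IV-1 aff III-1×III-2: Pp|PP
⇒ P over [I-1,I-2,II-1,II-2,II-3,III-1,III-2,IV-1]: 32 consistent
Z/I-1 ? ·: zz|Zz|ZZ
Z/I-2 ? ·: zz|Zz|ZZ
Z/II-1 ? I-1×I-2: Zz|ZZ
Z/II-2 un ·: zz
Z/II-3 aff I-1×I-2: Zz|ZZ
Z/III-1 aff II-1×II-2: Zz
Z/III-2 aff ·: Zz|ZZ
Z/IV-1 aff III-1×III-2: Zz|ZZ
⇒ Z over [I-1,I-2,II-1,II-2,II-3,III-1,III-2,IV-1]: 68 consistent

III-1 ∈ {FF PP Zz, FF Pp Zz, FF pp Zz, Ff PP Zz, Ff Pp Zz, Ff pp Zz}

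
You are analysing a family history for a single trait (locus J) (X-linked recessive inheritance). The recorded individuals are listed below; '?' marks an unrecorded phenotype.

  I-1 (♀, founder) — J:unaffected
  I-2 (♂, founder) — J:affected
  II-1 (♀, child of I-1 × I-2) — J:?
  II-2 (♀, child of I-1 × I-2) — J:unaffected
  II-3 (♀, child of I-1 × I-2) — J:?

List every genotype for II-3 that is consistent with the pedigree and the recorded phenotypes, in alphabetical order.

J/I-1 un ·: X^JX^J|X^JX^j
J/I-2 aff ·: X^jY
J/II-1 ? I-1×I-2: X^JX^j|X^jX^j
J/II-2 un I-1×I-2: X^JX^j
J/II-3 ? I-1×I-2: X^JX^j|X^jX^j
⇒ J over [I-1,I-2,II-1,II-2,II-3]: 5 consistent

II-3 ∈ {X^JX^j, X^jX^j}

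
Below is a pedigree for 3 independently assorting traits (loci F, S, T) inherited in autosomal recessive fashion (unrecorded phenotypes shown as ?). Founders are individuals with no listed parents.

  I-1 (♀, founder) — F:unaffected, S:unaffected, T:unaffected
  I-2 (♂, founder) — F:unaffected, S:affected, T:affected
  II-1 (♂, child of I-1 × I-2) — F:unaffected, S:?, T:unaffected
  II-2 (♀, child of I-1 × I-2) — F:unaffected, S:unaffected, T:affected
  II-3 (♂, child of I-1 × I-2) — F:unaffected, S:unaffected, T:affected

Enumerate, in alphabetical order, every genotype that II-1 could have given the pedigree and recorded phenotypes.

II-1 ∈ {FF Ss Tt, FF ss Tt, Ff Ss Tt, Ff ss Tt}

F/I-1 un ·: FF|Ff
F/I-2 un ·: FF|Ff
F/II-1 un I-1×I-2: FF|Ff
F/II-2 un I-1×I-2: FF|Ff
F/II-3 un I-1×I-2: FF|Ff
⇒ F over [I-1,I-2,II-1,II-2,II-3]: 25 consistent
S/I-1 un ·: SS|Ss
S/I-2 aff ·: ss
S/II-1 ? I-1×I-2: Ss|ss
S/II-2 un I-1×I-2: Ss
S/II-3 un I-1×I-2: Ss
⇒ S over [I-1,I-2,II-1,II-2,II-3]: 3 consistent
T/I-1 un ·: Tt
T/I-2 aff ·: tt
T/II-1 un I-1×I-2: Tt
T/II-2 aff I-1×I-2: tt
T/II-3 aff I-1×I-2: tt
⇒ T over [I-1,I-2,II-1,II-2,II-3]: 1 consistent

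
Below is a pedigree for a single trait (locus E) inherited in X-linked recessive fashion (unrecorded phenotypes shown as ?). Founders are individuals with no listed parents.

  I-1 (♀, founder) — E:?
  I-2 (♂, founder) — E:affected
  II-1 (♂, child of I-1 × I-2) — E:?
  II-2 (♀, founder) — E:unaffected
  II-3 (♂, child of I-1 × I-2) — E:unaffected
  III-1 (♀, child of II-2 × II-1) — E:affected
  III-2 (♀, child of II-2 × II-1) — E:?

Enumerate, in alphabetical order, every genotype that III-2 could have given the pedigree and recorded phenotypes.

E/I-1 ? ·: X^EX^e
E/I-2 aff ·: X^eY
E/II-1 ? I-1×I-2: X^eY
E/II-2 un ·: X^EX^e
E/II-3 un I-1×I-2: X^EY
E/III-1 aff II-2×II-1: X^eX^e
E/III-2 ? II-2×II-1: X^EX^e|X^eX^e
⇒ E over [I-1,I-2,II-1,II-2,II-3,III-1,III-2]: 2 consistent

III-2 ∈ {X^EX^e, X^eX^e}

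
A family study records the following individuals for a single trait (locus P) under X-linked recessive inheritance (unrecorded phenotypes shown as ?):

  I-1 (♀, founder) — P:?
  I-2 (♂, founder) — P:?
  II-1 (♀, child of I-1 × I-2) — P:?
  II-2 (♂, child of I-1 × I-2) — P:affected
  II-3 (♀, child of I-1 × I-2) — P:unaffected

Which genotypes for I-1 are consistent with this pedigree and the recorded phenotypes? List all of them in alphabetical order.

I-1 ∈ {X^PX^p, X^pX^p}

P/I-1 ? ·: X^PX^p|X^pX^p
P/I-2 ? ·: X^PY|X^pY
P/II-1 ? I-1×I-2: X^PX^P|X^PX^p|X^pX^p
P/II-2 aff I-1×I-2: X^pY
P/II-3 un I-1×I-2: X^PX^P|X^PX^p
⇒ P over [I-1,I-2,II-1,II-2,II-3]: 7 consistent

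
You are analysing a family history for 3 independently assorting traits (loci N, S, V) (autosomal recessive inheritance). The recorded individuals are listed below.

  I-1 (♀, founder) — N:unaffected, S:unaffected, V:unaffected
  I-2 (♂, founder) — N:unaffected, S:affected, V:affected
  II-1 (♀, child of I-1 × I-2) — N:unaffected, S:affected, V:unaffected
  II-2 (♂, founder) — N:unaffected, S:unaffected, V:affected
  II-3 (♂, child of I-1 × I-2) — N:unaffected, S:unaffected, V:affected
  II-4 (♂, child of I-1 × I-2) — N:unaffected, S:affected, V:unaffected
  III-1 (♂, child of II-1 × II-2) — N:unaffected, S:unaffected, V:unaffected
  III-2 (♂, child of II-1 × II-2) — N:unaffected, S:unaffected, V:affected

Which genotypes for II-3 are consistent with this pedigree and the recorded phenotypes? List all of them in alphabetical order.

N/I-1 un ·: NN|Nn
N/I-2 un ·: NN|Nn
N/II-1 un I-1×I-2: NN|Nn
N/II-2 un ·: NN|Nn
N/II-3 un I-1×I-2: NN|Nn
N/II-4 un I-1×I-2: NN|Nn
N/III-1 un II-1×II-2: NN|Nn
N/III-2 un II-1×II-2: NN|Nn
⇒ N over [I-1,I-2,II-1,II-2,II-3,II-4,III-1,III-2]: 161 consistent
S/I-1 un ·: Ss
S/I-2 aff ·: ss
S/II-1 aff I-1×I-2: ss
S/II-2 un ·: SS|Ss
S/II-3 un I-1×I-2: Ss
S/II-4 aff I-1×I-2: ss
S/III-1 un II-1×II-2: Ss
S/III-2 un II-1×II-2: Ss
⇒ S over [I-1,I-2,II-1,II-2,II-3,II-4,III-1,III-2]: 2 consistent
V/I-1 un ·: Vv
V/I-2 aff ·: vv
V/II-1 un I-1×I-2: Vv
V/II-2 aff ·: vv
V/II-3 aff I-1×I-2: vv
V/II-4 un I-1×I-2: Vv
V/III-1 un II-1×II-2: Vv
V/III-2 aff II-1×II-2: vv
⇒ V over [I-1,I-2,II-1,II-2,II-3,II-4,III-1,III-2]: 1 consistent

II-3 ∈ {NN Ss vv, Nn Ss vv}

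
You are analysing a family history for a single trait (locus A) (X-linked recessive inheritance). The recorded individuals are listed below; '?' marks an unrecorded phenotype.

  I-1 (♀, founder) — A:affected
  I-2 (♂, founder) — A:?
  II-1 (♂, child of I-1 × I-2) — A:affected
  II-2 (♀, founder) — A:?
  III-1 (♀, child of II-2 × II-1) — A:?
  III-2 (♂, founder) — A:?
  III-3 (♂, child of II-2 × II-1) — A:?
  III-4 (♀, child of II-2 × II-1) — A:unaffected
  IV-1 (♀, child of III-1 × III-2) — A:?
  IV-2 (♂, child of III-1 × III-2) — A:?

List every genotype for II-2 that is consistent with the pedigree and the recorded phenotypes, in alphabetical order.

A/I-1 aff ·: X^aX^a
A/I-2 ? ·: X^AY|X^aY
A/II-1 aff I-1×I-2: X^aY
A/II-2 ? ·: X^AX^A|X^AX^a
A/III-1 ? II-2×II-1: X^AX^a|X^aX^a
A/III-2 ? ·: X^AY|X^aY
A/III-3 ? II-2×II-1: X^AY|X^aY
A/III-4 un II-2×II-1: X^AX^a
A/IV-1 ? III-1×III-2: X^AX^A|X^AX^a|X^aX^a
A/IV-2 ? III-1×III-2: X^AY|X^aY
⇒ A over [I-1,I-2,II-1,II-2,III-1,III-2,III-3,III-4,IV-1,IV-2]: 56 consistent

II-2 ∈ {X^AX^A, X^AX^a}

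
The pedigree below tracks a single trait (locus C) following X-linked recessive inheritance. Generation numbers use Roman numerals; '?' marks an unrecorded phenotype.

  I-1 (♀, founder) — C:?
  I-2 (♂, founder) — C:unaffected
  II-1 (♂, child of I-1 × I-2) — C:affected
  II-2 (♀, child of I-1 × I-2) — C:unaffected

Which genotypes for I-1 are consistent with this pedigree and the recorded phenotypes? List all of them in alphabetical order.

I-1 ∈ {X^CX^c, X^cX^c}

C/I-1 ? ·: X^CX^c|X^cX^c
C/I-2 un ·: X^CY
C/II-1 aff I-1×I-2: X^cY
C/II-2 un I-1×I-2: X^CX^C|X^CX^c
⇒ C over [I-1,I-2,II-1,II-2]: 3 consistent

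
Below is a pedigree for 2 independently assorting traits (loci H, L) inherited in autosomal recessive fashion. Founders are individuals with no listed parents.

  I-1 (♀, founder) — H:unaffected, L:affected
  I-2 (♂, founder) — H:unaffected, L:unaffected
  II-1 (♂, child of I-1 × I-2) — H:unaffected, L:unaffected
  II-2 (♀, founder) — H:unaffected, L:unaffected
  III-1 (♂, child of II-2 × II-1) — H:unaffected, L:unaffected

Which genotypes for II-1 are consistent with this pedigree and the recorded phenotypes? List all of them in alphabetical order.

II-1 ∈ {HH Ll, Hh Ll}

H/I-1 un ·: HH|Hh
H/I-2 un ·: HH|Hh
H/II-1 un I-1×I-2: HH|Hh
H/II-2 un ·: HH|Hh
H/III-1 un II-2×II-1: HH|Hh
⇒ H over [I-1,I-2,II-1,II-2,III-1]: 24 consistent
L/I-1 aff ·: ll
L/I-2 un ·: LL|Ll
L/II-1 un I-1×I-2: Ll
L/II-2 un ·: LL|Ll
L/III-1 un II-2×II-1: LL|Ll
⇒ L over [I-1,I-2,II-1,II-2,III-1]: 8 consistent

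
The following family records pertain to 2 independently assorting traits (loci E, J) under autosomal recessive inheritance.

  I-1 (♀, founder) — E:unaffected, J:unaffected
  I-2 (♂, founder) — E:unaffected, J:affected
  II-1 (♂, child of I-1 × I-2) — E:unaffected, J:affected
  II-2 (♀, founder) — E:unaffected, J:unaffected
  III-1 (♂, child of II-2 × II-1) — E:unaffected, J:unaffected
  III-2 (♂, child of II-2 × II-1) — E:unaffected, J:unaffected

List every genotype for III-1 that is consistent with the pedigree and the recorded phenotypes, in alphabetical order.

III-1 ∈ {EE Jj, Ee Jj}

E/I-1 un ·: EE|Ee
E/I-2 un ·: EE|Ee
E/II-1 un I-1×I-2: EE|Ee
E/II-2 un ·: EE|Ee
E/III-1 un II-2×II-1: EE|Ee
E/III-2 un II-2×II-1: EE|Ee
⇒ E over [I-1,I-2,II-1,II-2,III-1,III-2]: 44 consistent
J/I-1 un ·: Jj
J/I-2 aff ·: jj
J/II-1 aff I-1×I-2: jj
J/II-2 un ·: JJ|Jj
J/III-1 un II-2×II-1: Jj
J/III-2 un II-2×II-1: Jj
⇒ J over [I-1,I-2,II-1,II-2,III-1,III-2]: 2 consistent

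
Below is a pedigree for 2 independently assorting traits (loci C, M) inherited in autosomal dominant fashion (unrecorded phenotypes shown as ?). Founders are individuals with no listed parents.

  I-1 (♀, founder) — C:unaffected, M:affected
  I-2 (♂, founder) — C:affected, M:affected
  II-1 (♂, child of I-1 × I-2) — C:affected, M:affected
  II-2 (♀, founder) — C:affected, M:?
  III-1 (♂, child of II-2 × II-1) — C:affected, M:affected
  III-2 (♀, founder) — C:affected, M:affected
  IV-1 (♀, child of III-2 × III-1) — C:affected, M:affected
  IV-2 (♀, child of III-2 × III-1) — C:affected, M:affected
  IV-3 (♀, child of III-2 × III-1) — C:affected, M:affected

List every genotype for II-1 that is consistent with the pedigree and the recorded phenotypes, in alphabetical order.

II-1 ∈ {Cc MM, Cc Mm}

C/I-1 un ·: cc
C/I-2 aff ·: Cc|CC
C/II-1 aff I-1×I-2: Cc
C/II-2 aff ·: Cc|CC
C/III-1 aff II-2×II-1: Cc|CC
C/III-2 aff ·: Cc|CC
C/IV-1 aff III-2×III-1: Cc|CC
C/IV-2 aff III-2×III-1: Cc|CC
C/IV-3 aff III-2×III-1: Cc|CC
⇒ C over [I-1,I-2,II-1,II-2,III-1,III-2,IV-1,IV-2,IV-3]: 100 consistent
M/I-1 aff ·: Mm|MM
M/I-2 aff ·: Mm|MM
M/II-1 aff I-1×I-2: Mm|MM
M/II-2 ? ·: mm|Mm|MM
M/III-1 aff II-2×II-1: Mm|MM
M/III-2 aff ·: Mm|MM
M/IV-1 aff III-2×III-1: Mm|MM
M/IV-2 aff III-2×III-1: Mm|MM
M/IV-3 aff III-2×III-1: Mm|MM
⇒ M over [I-1,I-2,II-1,II-2,III-1,III-2,IV-1,IV-2,IV-3]: 398 consistent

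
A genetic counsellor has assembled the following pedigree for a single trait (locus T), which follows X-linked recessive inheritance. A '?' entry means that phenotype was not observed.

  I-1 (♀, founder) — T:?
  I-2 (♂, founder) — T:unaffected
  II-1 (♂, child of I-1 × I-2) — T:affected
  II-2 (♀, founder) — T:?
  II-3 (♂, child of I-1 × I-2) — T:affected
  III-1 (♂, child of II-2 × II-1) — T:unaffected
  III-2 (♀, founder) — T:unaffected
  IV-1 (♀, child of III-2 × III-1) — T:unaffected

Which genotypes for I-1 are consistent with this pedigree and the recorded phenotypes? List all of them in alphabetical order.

I-1 ∈ {X^TX^t, X^tX^t}

T/I-1 ? ·: X^TX^t|X^tX^t
T/I-2 un ·: X^TY
T/II-1 aff I-1×I-2: X^tY
T/II-2 ? ·: X^TX^T|X^TX^t
T/II-3 aff I-1×I-2: X^tY
T/III-1 un II-2×II-1: X^TY
T/III-2 un ·: X^TX^T|X^TX^t
T/IV-1 un III-2×III-1: X^TX^T|X^TX^t
⇒ T over [I-1,I-2,II-1,II-2,II-3,III-1,III-2,IV-1]: 12 consistent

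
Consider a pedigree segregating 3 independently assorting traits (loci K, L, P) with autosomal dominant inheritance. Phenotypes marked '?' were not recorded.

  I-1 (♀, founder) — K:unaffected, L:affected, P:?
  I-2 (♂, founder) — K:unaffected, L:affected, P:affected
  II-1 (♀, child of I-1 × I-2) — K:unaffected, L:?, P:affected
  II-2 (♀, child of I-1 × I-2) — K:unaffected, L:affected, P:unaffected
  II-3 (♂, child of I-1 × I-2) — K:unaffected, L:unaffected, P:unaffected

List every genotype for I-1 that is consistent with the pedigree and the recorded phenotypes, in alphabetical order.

K/I-1 un ·: kk
K/I-2 un ·: kk
K/II-1 un I-1×I-2: kk
K/II-2 un I-1×I-2: kk
K/II-3 un I-1×I-2: kk
⇒ K over [I-1,I-2,II-1,II-2,II-3]: 1 consistent
L/I-1 aff ·: Ll
L/I-2 aff ·: Ll
L/II-1 ? I-1×I-2: ll|Ll|LL
L/II-2 aff I-1×I-2: Ll|LL
L/II-3 un I-1×I-2: ll
⇒ L over [I-1,I-2,II-1,II-2,II-3]: 6 consistent
P/I-1 ? ·: pp|Pp
P/I-2 aff ·: Pp
P/II-1 aff I-1×I-2: Pp|PP
P/II-2 un I-1×I-2: pp
P/II-3 un I-1×I-2: pp
⇒ P over [I-1,I-2,II-1,II-2,II-3]: 3 consistent

I-1 ∈ {kk Ll Pp, kk Ll pp}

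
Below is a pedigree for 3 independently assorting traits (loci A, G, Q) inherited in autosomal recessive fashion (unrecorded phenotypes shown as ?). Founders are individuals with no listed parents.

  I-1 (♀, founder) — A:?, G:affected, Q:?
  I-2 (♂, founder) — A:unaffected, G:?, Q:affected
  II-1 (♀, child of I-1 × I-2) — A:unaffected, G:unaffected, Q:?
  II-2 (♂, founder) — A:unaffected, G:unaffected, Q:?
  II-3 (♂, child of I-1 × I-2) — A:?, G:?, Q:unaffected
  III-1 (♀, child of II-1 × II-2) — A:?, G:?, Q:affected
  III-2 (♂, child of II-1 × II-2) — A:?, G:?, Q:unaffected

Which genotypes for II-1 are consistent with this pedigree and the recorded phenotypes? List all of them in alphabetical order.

A/I-1 ? ·: AA|Aa|aa
A/I-2 un ·: AA|Aa
A/II-1 un I-1×I-2: AA|Aa
A/II-2 un ·: AA|Aa
A/II-3 ? I-1×I-2: AA|Aa|aa
A/III-1 ? II-1×II-2: AA|Aa|aa
A/III-2 ? II-1×II-2: AA|Aa|aa
⇒ A over [I-1,I-2,II-1,II-2,II-3,III-1,III-2]: 170 consistent
G/I-1 aff ·: gg
G/I-2 ? ·: GG|Gg
G/II-1 un I-1×I-2: Gg
G/II-2 un ·: GG|Gg
G/II-3 ? I-1×I-2: Gg|gg
G/III-1 ? II-1×II-2: GG|Gg|gg
G/III-2 ? II-1×II-2: GG|Gg|gg
⇒ G over [I-1,I-2,II-1,II-2,II-3,III-1,III-2]: 39 consistent
Q/I-1 ? ·: QQ|Qq
Q/I-2 aff ·: qq
Q/II-1 ? I-1×I-2: Qq|qq
Q/II-2 ? ·: Qq|qq
Q/II-3 un I-1×I-2: Qq
Q/III-1 aff II-1×II-2: qq
Q/III-2 un II-1×II-2: QQ|Qq
⇒ Q over [I-1,I-2,II-1,II-2,II-3,III-1,III-2]: 7 consistent

II-1 ∈ {AA Gg Qq, AA Gg qq, Aa Gg Qq, Aa Gg qq}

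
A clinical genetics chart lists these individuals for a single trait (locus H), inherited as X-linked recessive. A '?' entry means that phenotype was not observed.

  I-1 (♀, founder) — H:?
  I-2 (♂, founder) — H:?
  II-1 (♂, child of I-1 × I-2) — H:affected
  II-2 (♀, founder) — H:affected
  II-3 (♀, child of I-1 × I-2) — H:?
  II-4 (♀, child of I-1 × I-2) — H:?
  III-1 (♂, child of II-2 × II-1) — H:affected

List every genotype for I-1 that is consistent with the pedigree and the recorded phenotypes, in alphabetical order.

H/I-1 ? ·: X^HX^h|X^hX^h
H/I-2 ? ·: X^HY|X^hY
H/II-1 aff I-1×I-2: X^hY
H/II-2 aff ·: X^hX^h
H/II-3 ? I-1×I-2: X^HX^H|X^HX^h|X^hX^h
H/II-4 ? I-1×I-2: X^HX^H|X^HX^h|X^hX^h
H/III-1 aff II-2×II-1: X^hY
⇒ H over [I-1,I-2,II-1,II-2,II-3,II-4,III-1]: 10 consistent

I-1 ∈ {X^HX^h, X^hX^h}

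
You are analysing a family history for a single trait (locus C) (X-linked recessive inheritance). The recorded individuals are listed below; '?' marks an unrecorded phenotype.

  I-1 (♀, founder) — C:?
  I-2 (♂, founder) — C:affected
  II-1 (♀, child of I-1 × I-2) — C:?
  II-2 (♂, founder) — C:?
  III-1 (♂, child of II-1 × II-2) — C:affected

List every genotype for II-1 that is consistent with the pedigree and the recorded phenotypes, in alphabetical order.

C/I-1 ? ·: X^CX^C|X^CX^c|X^cX^c
C/I-2 aff ·: X^cY
C/II-1 ? I-1×I-2: X^CX^c|X^cX^c
C/II-2 ? ·: X^CY|X^cY
C/III-1 aff II-1×II-2: X^cY
⇒ C over [I-1,I-2,II-1,II-2,III-1]: 8 consistent

II-1 ∈ {X^CX^c, X^cX^c}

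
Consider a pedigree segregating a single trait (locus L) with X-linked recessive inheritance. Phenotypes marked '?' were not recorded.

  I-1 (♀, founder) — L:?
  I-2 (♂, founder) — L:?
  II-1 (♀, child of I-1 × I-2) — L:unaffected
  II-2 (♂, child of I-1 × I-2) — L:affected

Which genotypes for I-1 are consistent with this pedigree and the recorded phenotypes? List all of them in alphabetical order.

L/I-1 ? ·: X^LX^l|X^lX^l
L/I-2 ? ·: X^LY|X^lY
L/II-1 un I-1×I-2: X^LX^L|X^LX^l
L/II-2 aff I-1×I-2: X^lY
⇒ L over [I-1,I-2,II-1,II-2]: 4 consistent

I-1 ∈ {X^LX^l, X^lX^l}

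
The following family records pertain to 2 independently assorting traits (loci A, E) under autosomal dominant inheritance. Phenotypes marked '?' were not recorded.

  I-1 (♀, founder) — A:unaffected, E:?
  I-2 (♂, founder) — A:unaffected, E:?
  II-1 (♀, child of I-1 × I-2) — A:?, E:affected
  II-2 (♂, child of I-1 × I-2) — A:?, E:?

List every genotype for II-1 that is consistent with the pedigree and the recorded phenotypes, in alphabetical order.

II-1 ∈ {aa EE, aa Ee}

A/I-1 un ·: aa
A/I-2 un ·: aa
A/II-1 ? I-1×I-2: aa
A/II-2 ? I-1×I-2: aa
⇒ A over [I-1,I-2,II-1,II-2]: 1 consistent
E/I-1 ? ·: ee|Ee|EE
E/I-2 ? ·: ee|Ee|EE
E/II-1 aff I-1×I-2: Ee|EE
E/II-2 ? I-1×I-2: ee|Ee|EE
⇒ E over [I-1,I-2,II-1,II-2]: 21 consistent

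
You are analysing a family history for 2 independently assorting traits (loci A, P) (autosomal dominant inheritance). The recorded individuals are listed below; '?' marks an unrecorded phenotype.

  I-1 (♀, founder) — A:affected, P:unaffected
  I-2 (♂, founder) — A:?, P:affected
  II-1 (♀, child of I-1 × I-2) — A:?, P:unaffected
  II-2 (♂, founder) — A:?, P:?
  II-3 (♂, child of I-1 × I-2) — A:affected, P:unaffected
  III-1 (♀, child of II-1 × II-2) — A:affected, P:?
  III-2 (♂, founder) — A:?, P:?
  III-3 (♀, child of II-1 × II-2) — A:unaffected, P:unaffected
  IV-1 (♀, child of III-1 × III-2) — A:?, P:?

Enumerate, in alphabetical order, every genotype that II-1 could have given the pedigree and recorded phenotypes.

II-1 ∈ {Aa pp, aa pp}

A/I-1 aff ·: Aa|AA
A/I-2 ? ·: aa|Aa|AA
A/II-1 ? I-1×I-2: aa|Aa
A/II-2 ? ·: aa|Aa
A/II-3 aff I-1×I-2: Aa|AA
A/III-1 aff II-1×II-2: Aa|AA
A/III-2 ? ·: aa|Aa|AA
A/III-3 un II-1×II-2: aa
A/IV-1 ? III-1×III-2: aa|Aa|AA
⇒ A over [I-1,I-2,II-1,II-2,II-3,III-1,III-2,III-3,IV-1]: 165 consistent
P/I-1 un ·: pp
P/I-2 aff ·: Pp
P/II-1 un I-1×I-2: pp
P/II-2 ? ·: pp|Pp
P/II-3 un I-1×I-2: pp
P/III-1 ? II-1×II-2: pp|Pp
P/III-2 ? ·: pp|Pp|PP
P/III-3 un II-1×II-2: pp
P/IV-1 ? III-1×III-2: pp|Pp|PP
⇒ P over [I-1,I-2,II-1,II-2,II-3,III-1,III-2,III-3,IV-1]: 15 consistent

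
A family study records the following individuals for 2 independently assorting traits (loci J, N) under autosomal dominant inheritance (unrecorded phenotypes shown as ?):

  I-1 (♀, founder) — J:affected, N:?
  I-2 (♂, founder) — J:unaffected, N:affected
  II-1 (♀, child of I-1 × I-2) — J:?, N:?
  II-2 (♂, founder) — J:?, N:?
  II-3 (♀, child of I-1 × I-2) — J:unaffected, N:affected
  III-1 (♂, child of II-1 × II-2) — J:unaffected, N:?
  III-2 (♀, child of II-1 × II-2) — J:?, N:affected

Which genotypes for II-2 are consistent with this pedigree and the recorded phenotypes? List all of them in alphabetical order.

II-2 ∈ {Jj NN, Jj Nn, Jj nn, jj NN, jj Nn, jj nn}

J/I-1 aff ·: Jj
J/I-2 un ·: jj
J/II-1 ? I-1×I-2: jj|Jj
J/II-2 ? ·: jj|Jj
J/II-3 un I-1×I-2: jj
J/III-1 un II-1×II-2: jj
J/III-2 ? II-1×II-2: jj|Jj|JJ
⇒ J over [I-1,I-2,II-1,II-2,II-3,III-1,III-2]: 8 consistent
N/I-1 ? ·: nn|Nn|NN
N/I-2 aff ·: Nn|NN
N/II-1 ? I-1×I-2: nn|Nn|NN
N/II-2 ? ·: nn|Nn|NN
N/II-3 aff I-1×I-2: Nn|NN
N/III-1 ? II-1×II-2: nn|Nn|NN
N/III-2 aff II-1×II-2: Nn|NN
⇒ N over [I-1,I-2,II-1,II-2,II-3,III-1,III-2]: 147 consistent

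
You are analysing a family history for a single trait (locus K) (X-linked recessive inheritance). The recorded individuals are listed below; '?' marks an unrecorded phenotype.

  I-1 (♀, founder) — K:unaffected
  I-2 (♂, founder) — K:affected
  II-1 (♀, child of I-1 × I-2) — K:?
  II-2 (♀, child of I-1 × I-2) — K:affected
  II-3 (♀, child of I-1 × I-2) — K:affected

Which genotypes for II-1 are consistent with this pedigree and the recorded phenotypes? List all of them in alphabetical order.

II-1 ∈ {X^KX^k, X^kX^k}

K/I-1 un ·: X^KX^k
K/I-2 aff ·: X^kY
K/II-1 ? I-1×I-2: X^KX^k|X^kX^k
K/II-2 aff I-1×I-2: X^kX^k
K/II-3 aff I-1×I-2: X^kX^k
⇒ K over [I-1,I-2,II-1,II-2,II-3]: 2 consistent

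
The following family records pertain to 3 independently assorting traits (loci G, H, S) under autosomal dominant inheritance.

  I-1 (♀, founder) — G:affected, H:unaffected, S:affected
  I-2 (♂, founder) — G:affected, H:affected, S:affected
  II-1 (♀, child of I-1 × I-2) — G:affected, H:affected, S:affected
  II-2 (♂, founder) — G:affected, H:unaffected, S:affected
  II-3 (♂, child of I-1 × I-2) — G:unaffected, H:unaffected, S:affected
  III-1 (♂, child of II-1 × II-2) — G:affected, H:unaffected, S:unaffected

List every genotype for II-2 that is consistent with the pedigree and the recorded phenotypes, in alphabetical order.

II-2 ∈ {GG hh Ss, Gg hh Ss}

G/I-1 aff ·: Gg
G/I-2 aff ·: Gg
G/II-1 aff I-1×I-2: Gg|GG
G/II-2 aff ·: Gg|GG
G/II-3 un I-1×I-2: gg
G/III-1 aff II-1×II-2: Gg|GG
⇒ G over [I-1,I-2,II-1,II-2,II-3,III-1]: 7 consistent
H/I-1 un ·: hh
H/I-2 aff ·: Hh
H/II-1 aff I-1×I-2: Hh
H/II-2 un ·: hh
H/II-3 un I-1×I-2: hh
H/III-1 un II-1×II-2: hh
⇒ H over [I-1,I-2,II-1,II-2,II-3,III-1]: 1 consistent
S/I-1 aff ·: Ss|SS
S/I-2 aff ·: Ss|SS
S/II-1 aff I-1×I-2: Ss
S/II-2 aff ·: Ss
S/II-3 aff I-1×I-2: Ss|SS
S/III-1 un II-1×II-2: ss
⇒ S over [I-1,I-2,II-1,II-2,II-3,III-1]: 6 consistent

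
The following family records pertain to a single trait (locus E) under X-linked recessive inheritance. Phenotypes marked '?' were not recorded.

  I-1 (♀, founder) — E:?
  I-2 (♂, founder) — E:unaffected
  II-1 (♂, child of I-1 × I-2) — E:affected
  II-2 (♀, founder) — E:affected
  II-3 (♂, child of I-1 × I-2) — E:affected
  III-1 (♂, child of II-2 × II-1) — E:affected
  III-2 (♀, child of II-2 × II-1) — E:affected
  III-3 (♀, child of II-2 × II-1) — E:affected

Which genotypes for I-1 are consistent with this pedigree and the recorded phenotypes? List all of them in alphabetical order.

E/I-1 ? ·: X^EX^e|X^eX^e
E/I-2 un ·: X^EY
E/II-1 aff I-1×I-2: X^eY
E/II-2 aff ·: X^eX^e
E/II-3 aff I-1×I-2: X^eY
E/III-1 aff II-2×II-1: X^eY
E/III-2 aff II-2×II-1: X^eX^e
E/III-3 aff II-2×II-1: X^eX^e
⇒ E over [I-1,I-2,II-1,II-2,II-3,III-1,III-2,III-3]: 2 consistent

I-1 ∈ {X^EX^e, X^eX^e}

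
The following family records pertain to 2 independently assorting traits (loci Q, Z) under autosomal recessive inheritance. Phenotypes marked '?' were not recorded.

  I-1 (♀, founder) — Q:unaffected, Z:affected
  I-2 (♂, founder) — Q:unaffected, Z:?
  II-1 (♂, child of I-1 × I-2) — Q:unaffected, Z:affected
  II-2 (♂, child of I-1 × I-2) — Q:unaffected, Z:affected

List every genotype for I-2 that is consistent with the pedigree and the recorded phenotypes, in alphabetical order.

Q/I-1 un ·: QQ|Qq
Q/I-2 un ·: QQ|Qq
Q/II-1 un I-1×I-2: QQ|Qq
Q/II-2 un I-1×I-2: QQ|Qq
⇒ Q over [I-1,I-2,II-1,II-2]: 13 consistent
Z/I-1 aff ·: zz
Z/I-2 ? ·: Zz|zz
Z/II-1 aff I-1×I-2: zz
Z/II-2 aff I-1×I-2: zz
⇒ Z over [I-1,I-2,II-1,II-2]: 2 consistent

I-2 ∈ {QQ Zz, QQ zz, Qq Zz, Qq zz}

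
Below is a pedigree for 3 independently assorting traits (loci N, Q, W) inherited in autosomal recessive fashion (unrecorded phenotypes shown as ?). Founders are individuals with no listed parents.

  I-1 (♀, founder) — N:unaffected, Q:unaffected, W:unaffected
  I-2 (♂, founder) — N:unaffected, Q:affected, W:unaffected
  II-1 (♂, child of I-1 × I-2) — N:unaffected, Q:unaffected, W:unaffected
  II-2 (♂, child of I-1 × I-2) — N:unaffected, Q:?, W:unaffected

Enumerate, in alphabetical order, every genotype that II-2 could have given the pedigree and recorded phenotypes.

N/I-1 un ·: NN|Nn
N/I-2 un ·: NN|Nn
N/II-1 un I-1×I-2: NN|Nn
N/II-2 un I-1×I-2: NN|Nn
⇒ N over [I-1,I-2,II-1,II-2]: 13 consistent
Q/I-1 un ·: QQ|Qq
Q/I-2 aff ·: qq
Q/II-1 un I-1×I-2: Qq
Q/II-2 ? I-1×I-2: Qq|qq
⇒ Q over [I-1,I-2,II-1,II-2]: 3 consistent
W/I-1 un ·: WW|Ww
W/I-2 un ·: WW|Ww
W/II-1 un I-1×I-2: WW|Ww
W/II-2 un I-1×I-2: WW|Ww
⇒ W over [I-1,I-2,II-1,II-2]: 13 consistent

II-2 ∈ {NN Qq WW, NN Qq Ww, NN qq WW, NN qq Ww, Nn Qq WW, Nn Qq Ww, Nn qq WW, Nn qq Ww}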